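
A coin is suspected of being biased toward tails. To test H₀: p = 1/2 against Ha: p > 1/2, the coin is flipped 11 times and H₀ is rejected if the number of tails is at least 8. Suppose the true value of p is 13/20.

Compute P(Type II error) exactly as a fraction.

β = P(fail to reject H₀ | Ha true) = P(Y ≤ 7 | p = 13/20), Y ~ Binomial(11, 13/20).
Adding the binomial probabilities P(Y=0)+…+P(Y=7) at p = 13/20 gives 2941183244209/5120000000000.

2941183244209/5120000000000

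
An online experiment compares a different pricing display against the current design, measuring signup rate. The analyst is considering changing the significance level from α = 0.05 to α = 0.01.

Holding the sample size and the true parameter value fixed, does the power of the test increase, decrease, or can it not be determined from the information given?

Lowering α raises the bar for rejection; under Ha, the test now fails to reject on outcomes it previously would have rejected.
Since power = 1 − β and β increases, power decreases.

It decreases.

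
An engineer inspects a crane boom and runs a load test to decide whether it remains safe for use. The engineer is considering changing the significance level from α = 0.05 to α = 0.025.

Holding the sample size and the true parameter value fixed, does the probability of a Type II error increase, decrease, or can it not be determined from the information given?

It increases.

Tightening α shrinks the rejection region. When Ha holds, fewer sample outcomes clear the stricter threshold, so more fall in the acceptance region.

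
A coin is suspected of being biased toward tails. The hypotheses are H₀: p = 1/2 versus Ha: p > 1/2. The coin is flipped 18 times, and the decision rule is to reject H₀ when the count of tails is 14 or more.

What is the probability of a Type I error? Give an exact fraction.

α = P(reject H₀ | H₀ true) = P(Y ≥ 14 | p = 1/2), with Y ~ Binomial(18, 1/2).
Summing the upper tail: (3060 + 816 + 153 + 18 + 1) / 2^18 = 4048/262144 = 253/16384.

253/16384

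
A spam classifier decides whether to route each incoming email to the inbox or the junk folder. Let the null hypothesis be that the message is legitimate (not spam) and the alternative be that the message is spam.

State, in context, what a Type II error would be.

A Type II error is failing to reject H₀ when H₀ is false.
Here that means delivering the message to the inbox when actually the message is spam.

A Type II error would mean concluding that the message is legitimate (not spam) (or at least failing to establish that the message is spam) when in fact the message is spam.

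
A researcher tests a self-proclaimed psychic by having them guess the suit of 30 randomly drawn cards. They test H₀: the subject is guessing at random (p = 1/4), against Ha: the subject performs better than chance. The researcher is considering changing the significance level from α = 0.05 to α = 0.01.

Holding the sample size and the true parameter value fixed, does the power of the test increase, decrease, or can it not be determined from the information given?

A smaller α moves the rejection region further into the tail. With the alternative true, more outcomes now fall outside the rejection region, so failing to reject becomes more likely.
Since power = 1 − β and β increases, power decreases.

It decreases.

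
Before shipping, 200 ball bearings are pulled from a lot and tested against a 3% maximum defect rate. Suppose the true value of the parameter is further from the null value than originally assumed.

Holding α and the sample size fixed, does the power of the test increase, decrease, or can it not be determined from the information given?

It increases.

A bigger departure from H₀ is easier for the test to detect, so it fails to reject less often.
Since power = 1 − β and β decreases, power increases.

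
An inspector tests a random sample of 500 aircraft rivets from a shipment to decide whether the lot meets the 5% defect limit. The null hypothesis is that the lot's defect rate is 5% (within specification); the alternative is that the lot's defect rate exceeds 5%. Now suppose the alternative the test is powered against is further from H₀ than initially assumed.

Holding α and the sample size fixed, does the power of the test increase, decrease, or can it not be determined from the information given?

A larger true effect moves the Ha sampling distribution further from the H₀ critical value, making rejection more likely when Ha is true.
Since power = 1 − β and β decreases, power increases.

It increases.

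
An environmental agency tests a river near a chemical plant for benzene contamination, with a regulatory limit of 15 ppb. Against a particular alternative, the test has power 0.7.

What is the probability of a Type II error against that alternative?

0.3

Power = 1 − β, so β = 1 − 0.7 = 0.3.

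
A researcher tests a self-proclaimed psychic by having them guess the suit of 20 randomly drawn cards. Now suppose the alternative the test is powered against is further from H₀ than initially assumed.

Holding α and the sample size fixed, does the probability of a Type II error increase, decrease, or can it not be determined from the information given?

A bigger departure from H₀ is easier for the test to detect, so it fails to reject less often.

It decreases.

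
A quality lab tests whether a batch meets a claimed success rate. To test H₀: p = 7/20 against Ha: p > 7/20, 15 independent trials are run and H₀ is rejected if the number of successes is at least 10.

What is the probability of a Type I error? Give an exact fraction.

203869009270562307/16384000000000000000

The Type I error probability is α = P(S ≥ 10) computed under H₀, where S ~ Binomial(15, 7/20).
P(S ≥ 10) = Σ_{j=10}^{15} C(15,j)·(7/20)^j·(13/20)^{15-j} = 203869009270562307/16384000000000000000.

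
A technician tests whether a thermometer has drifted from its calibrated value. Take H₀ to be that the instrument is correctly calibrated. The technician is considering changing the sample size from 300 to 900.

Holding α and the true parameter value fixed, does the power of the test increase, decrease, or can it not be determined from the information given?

Increasing n separates the H₀ and Ha sampling distributions, so under Ha fewer outcomes land in the acceptance region.
Since power = 1 − β and β decreases, power increases.

It increases.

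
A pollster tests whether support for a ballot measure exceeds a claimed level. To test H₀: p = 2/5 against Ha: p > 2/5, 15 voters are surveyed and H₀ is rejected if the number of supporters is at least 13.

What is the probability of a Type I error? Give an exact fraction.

α = P(reject H₀ | H₀ true) = P(K ≥ 13 | p = 2/5), with K ~ Binomial(15, 2/5).
P(K ≥ 13) = Σ_{j=13}^{15} C(15,j)·(2/5)^j·(3/5)^{15-j} = 8511488/30517578125.

8511488/30517578125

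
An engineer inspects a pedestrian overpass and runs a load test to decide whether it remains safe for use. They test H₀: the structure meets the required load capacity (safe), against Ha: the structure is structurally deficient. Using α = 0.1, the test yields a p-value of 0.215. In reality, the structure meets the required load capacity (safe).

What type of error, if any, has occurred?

No error — this is a correct decision.

Since p = 0.215 ≥ α = 0.1, H₀ is not rejected.
H₀ is true (actually the structure meets the required load capacity (safe)).
The decision matches the true state — no error.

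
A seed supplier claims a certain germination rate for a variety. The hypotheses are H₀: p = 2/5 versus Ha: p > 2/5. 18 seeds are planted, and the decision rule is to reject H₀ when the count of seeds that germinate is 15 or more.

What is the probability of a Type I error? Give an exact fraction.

Under H₀, Y ~ Binomial(18, 2/5), and α = P(Y ≥ 15).
Summing C(18,j)(2/5)^j(3/5)^{18−j} for j = 15,…,18 gives 163905536/762939453125.

163905536/762939453125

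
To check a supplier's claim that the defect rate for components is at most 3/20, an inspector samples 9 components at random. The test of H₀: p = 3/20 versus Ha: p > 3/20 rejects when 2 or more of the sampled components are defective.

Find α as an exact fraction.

51266668149/128000000000

Under H₀, X ~ Binomial(9, 3/20); the Type I error rate is P(X ≥ 2).
Via the complement, α = 1 − Σ_{j=0}^{1} C(9,j)(3/20)^j(17/20)^{9-j} = 51266668149/128000000000.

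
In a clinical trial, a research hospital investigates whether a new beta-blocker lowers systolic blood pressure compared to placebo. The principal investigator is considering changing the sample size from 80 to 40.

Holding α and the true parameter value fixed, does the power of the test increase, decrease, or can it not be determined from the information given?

It decreases.

Reducing n widens both sampling distributions, so the test has less ability to distinguish Ha from H₀.
Since power = 1 − β and β increases, power decreases.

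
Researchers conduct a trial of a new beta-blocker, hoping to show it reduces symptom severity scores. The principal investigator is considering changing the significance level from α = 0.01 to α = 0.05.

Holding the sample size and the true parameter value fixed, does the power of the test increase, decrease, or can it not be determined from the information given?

It increases.

A larger α widens the rejection region, so when the alternative is true more outcomes lead to rejection — failing to reject becomes less likely.
Since power = 1 − β and β decreases, power increases.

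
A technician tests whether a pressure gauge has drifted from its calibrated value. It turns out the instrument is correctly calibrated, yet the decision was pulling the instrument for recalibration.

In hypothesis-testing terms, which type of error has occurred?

The null hypothesis here is that the instrument is correctly calibrated.
'Pulling the instrument for recalibration' corresponds to rejecting H₀.
H₀ was rejected but H₀ is true — a Type I error (false positive).

Type I error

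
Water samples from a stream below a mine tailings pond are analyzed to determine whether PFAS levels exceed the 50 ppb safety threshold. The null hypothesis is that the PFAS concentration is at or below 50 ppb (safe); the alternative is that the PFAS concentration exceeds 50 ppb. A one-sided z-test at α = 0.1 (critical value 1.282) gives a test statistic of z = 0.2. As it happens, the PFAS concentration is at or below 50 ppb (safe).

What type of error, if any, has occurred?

No error — this is a correct decision.

Since z = 0.2 ≤ z* = 1.282, H₀ is not rejected.
H₀ is true (actually the PFAS concentration is at or below 50 ppb (safe)).
The decision matches the true state — no error.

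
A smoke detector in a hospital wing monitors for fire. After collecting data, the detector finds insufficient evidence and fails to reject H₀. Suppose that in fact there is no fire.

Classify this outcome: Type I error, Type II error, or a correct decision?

No error — this is a correct decision.

The conventional null hypothesis here is that there is no fire.
The test retained a true H₀ — the decision matches the true state.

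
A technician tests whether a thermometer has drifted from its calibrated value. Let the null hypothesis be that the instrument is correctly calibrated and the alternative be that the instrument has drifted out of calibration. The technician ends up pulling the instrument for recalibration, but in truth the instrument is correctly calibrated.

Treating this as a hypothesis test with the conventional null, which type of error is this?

Type I error

'Pulling the instrument for recalibration' corresponds to rejecting H₀.
H₀ was rejected but H₀ is true — a Type I error (false positive).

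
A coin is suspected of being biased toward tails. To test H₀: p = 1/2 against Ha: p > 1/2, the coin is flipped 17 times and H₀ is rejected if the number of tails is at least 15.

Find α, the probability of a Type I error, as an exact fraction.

77/65536

α = P(reject H₀ | H₀ true) = P(Y ≥ 15 | p = 1/2), with Y ~ Binomial(17, 1/2).
That's C(17,15) + C(17,16) + C(17,17) over 2^17, i.e. (136 + 17 + 1)/131072 = 154/131072 = 77/65536.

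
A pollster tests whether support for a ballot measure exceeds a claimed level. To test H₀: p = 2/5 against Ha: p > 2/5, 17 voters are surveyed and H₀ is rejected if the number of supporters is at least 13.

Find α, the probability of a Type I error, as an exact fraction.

Under H₀, K ~ Binomial(17, 2/5), and α = P(K ≥ 13).
Adding the binomial terms for j = 13 through 17 with p = 2/5 yields 384729088/152587890625.

384729088/152587890625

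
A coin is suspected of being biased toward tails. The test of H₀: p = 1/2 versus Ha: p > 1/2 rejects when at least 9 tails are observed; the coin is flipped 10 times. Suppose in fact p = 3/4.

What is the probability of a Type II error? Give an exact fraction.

β = P(fail to reject H₀ | Ha true) = P(Y ≤ 8 | p = 3/4), Y ~ Binomial(10, 3/4).
Equivalently, β = 1 − P(Y ≥ 9) = 792697/1048576.

792697/1048576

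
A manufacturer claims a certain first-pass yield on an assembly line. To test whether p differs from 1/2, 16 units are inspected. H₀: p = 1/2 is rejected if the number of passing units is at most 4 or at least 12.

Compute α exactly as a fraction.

2517/32768

The significance level is the null-hypothesis probability of the rejection region {≤4} ∪ {≥12}.
Each tail has probability (1 + 16 + 120 + 560 + 1820)/65536; doubling gives α = 5034/65536 = 2517/32768.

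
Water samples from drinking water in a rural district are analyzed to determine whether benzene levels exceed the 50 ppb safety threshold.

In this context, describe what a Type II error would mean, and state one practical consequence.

A Type II error would mean concluding that the benzene concentration is at or below 50 ppb (safe) (or at least failing to establish that the benzene concentration exceeds 50 ppb) when in fact the benzene concentration exceeds 50 ppb. Consequence: a site with unsafe benzene levels is certified clean, and people continue to be exposed.

With the conventional null hypothesis that the benzene concentration is at or below 50 ppb (safe):
A Type II error is failing to reject H₀ when H₀ is false.
Here that means certifying the site as safe when actually the benzene concentration exceeds 50 ppb.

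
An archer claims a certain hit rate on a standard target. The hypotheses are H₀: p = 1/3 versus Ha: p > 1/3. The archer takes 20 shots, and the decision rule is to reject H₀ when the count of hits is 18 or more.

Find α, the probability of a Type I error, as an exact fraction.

89/387420489

α = P(reject H₀ | H₀ true) = P(K ≥ 18 | p = 1/3), with K ~ Binomial(20, 1/3).
Adding the binomial terms for j = 18 through 20 with p = 1/3 yields 89/387420489.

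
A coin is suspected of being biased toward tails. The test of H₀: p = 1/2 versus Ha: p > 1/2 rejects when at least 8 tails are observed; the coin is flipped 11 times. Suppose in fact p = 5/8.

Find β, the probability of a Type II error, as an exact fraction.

688976199/1073741824

β = P(fail to reject H₀ | Ha true) = P(X ≤ 7 | p = 5/8), X ~ Binomial(11, 5/8).
Equivalently, β = 1 − P(X ≥ 8) = 688976199/1073741824.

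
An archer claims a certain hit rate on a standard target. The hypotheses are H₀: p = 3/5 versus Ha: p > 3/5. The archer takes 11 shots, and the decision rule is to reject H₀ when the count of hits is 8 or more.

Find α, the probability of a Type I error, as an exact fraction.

2893401/9765625

Under H₀, Y ~ Binomial(11, 3/5), and α = P(Y ≥ 8).
Adding the binomial terms for j = 8 through 11 with p = 3/5 yields 2893401/9765625.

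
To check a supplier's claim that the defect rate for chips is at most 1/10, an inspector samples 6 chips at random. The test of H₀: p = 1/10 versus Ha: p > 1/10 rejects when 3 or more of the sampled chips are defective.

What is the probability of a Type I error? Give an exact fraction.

317/20000

Under H₀, Y ~ Binomial(6, 1/10); the Type I error rate is P(Y ≥ 3).
Via the complement, α = 1 − Σ_{j=0}^{2} C(6,j)(1/10)^j(9/10)^{6-j} = 317/20000.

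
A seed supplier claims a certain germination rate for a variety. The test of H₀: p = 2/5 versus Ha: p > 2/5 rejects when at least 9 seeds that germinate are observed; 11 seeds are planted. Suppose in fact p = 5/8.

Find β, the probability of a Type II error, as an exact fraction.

7252043967/8589934592

A Type II error is failing to reject when Ha holds: with p = 5/8, β = P(S ≤ 8).
Equivalently, β = 1 − P(S ≥ 9) = 7252043967/8589934592.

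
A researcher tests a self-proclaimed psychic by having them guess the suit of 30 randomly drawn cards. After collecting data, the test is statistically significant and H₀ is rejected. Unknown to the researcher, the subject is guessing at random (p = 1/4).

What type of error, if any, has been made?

The conventional null hypothesis here is that the subject is guessing at random (p = 1/4).
H₀ was rejected, but H₀ is actually true.
Rejecting a true null hypothesis is a Type I error (false positive).

Type I error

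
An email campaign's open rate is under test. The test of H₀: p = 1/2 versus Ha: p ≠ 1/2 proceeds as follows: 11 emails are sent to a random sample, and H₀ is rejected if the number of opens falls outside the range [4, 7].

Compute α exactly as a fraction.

29/128

α = P(K ≤ 3 or K ≥ 8 | p = 1/2), K ~ Binomial(11, 1/2).
The two tails are symmetric, so α = 2·(1 + 11 + 55 + 165)/2^11 = 464/2048 = 29/128.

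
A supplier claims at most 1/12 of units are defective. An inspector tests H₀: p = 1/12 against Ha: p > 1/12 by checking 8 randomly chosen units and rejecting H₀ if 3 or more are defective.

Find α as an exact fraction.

3373913/143327232

Under H₀, K ~ Binomial(8, 1/12); the Type I error rate is P(K ≥ 3).
Via the complement, α = 1 − Σ_{j=0}^{2} C(8,j)(1/12)^j(11/12)^{8-j} = 3373913/143327232.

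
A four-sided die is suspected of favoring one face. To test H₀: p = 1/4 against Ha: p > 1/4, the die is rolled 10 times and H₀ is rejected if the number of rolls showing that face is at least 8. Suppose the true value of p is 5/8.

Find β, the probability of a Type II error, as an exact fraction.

β = P(fail to reject H₀ | Ha true) = P(X ≤ 7 | p = 5/8), X ~ Binomial(10, 5/8).
Summing C(10,j)·(5/8)^j·(3/8)^{10-j} for j = 0..7 gives 211794831/268435456.

211794831/268435456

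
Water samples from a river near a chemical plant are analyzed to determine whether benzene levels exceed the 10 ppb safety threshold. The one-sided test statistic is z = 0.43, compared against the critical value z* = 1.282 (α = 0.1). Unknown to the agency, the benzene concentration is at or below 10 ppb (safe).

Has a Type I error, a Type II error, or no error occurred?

Neither — the decision is correct.

The conventional null hypothesis is that the benzene concentration is at or below 10 ppb (safe).
Since z = 0.43 ≤ z* = 1.282, H₀ is not rejected.
H₀ is true (actually the benzene concentration is at or below 10 ppb (safe)).
The decision matches the true state — no error.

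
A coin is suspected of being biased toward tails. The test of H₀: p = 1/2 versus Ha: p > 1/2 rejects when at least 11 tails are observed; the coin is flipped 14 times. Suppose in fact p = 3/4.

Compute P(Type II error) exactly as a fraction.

64244663/134217728

β = P(fail to reject H₀ | Ha true) = P(S ≤ 10 | p = 3/4), S ~ Binomial(14, 3/4).
Summing C(14,j)·(3/4)^j·(1/4)^{14-j} for j = 0..10 gives 64244663/134217728.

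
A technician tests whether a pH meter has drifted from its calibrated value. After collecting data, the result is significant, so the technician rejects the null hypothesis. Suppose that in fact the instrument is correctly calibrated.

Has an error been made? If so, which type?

The conventional null hypothesis here is that the instrument is correctly calibrated.
H₀ was rejected, but H₀ is actually true.
Rejecting a true null hypothesis is a Type I error (false positive).

Type I error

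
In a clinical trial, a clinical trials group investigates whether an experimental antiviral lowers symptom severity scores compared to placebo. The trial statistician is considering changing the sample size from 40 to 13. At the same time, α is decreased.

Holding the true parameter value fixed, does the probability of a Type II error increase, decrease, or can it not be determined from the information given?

It increases.

A smaller sample increases the standard error, so the sampling distributions under H₀ and Ha overlap more. Lowering α raises the bar for rejection; under Ha, the test now fails to reject on outcomes it previously would have rejected. Both changes push β in the same direction.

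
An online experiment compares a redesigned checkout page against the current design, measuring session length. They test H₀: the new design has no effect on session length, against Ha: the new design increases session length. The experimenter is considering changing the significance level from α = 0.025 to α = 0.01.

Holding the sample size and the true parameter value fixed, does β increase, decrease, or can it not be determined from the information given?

Tightening α shrinks the rejection region. When Ha holds, fewer sample outcomes clear the stricter threshold, so more fall in the acceptance region.

It increases.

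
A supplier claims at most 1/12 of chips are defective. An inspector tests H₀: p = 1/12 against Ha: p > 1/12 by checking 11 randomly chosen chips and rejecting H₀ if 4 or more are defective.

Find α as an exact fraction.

305362129/30958682112

α = P(reject H₀ | H₀ true) = P(S ≥ 4 | p = 1/12), S ~ Binomial(11, 1/12).
α = 1 − P(S ≤ 3) = 1 − 30653319983/30958682112 = 305362129/30958682112.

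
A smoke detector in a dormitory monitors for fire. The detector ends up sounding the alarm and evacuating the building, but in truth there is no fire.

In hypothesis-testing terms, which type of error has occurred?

Type I error

The null hypothesis here is that there is no fire.
'Sounding the alarm and evacuating the building' corresponds to rejecting H₀.
H₀ was rejected but H₀ is true — a Type I error (false positive).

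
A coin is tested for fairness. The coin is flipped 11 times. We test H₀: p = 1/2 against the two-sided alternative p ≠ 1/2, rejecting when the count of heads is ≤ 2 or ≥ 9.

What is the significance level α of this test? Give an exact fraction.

67/1024

The significance level is the null-hypothesis probability of the rejection region {≤2} ∪ {≥9}.
By symmetry, α = 2·P(S ≤ 2) = 2·(1 + 11 + 55)/2048 = 134/2048 = 67/1024.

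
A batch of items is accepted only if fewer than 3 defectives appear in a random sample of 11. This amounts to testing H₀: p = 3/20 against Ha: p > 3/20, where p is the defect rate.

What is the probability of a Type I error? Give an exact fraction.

The significance level is the probability, assuming p = 3/20, of seeing 3 or more defectives in 11 draws.
α = 1 − P(S ≤ 2) = 1 − 31900138777693/40960000000000 = 9059861222307/40960000000000.

9059861222307/40960000000000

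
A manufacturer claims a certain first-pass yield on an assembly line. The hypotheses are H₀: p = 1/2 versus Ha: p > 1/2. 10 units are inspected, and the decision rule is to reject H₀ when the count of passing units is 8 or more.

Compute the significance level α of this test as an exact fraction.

7/128

α = P(reject H₀ | H₀ true) = P(S ≥ 8 | p = 1/2), with S ~ Binomial(10, 1/2).
Summing the upper tail: (45 + 10 + 1) / 2^10 = 56/1024 = 7/128.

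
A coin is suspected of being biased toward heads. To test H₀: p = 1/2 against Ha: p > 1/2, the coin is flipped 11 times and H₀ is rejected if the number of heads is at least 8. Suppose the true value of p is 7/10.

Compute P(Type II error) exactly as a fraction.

1076094153/2500000000

Under the alternative p = 7/10, S ~ Binomial(11, 7/10); β is the probability the test does not reject, P(S < 8).
Adding the binomial probabilities P(S=0)+…+P(S=7) at p = 7/10 gives 1076094153/2500000000.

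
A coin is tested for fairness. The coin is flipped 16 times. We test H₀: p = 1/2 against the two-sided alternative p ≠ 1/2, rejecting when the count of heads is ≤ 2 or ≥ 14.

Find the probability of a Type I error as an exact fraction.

137/32768

Under H₀, X ~ Binomial(16, 1/2); α is the probability of landing in either tail, P(X ≤ 2) + P(X ≥ 14).
The two tails are symmetric, so α = 2·(1 + 16 + 120)/2^16 = 274/65536 = 137/32768.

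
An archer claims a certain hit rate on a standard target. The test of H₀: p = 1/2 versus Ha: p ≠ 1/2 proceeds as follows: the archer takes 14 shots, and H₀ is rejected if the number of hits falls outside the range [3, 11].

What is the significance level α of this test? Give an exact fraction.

53/4096

Under H₀, X ~ Binomial(14, 1/2); α is the probability of landing in either tail, P(X ≤ 2) + P(X ≥ 12).
The two tails are symmetric, so α = 2·(1 + 14 + 91)/2^14 = 212/16384 = 53/4096.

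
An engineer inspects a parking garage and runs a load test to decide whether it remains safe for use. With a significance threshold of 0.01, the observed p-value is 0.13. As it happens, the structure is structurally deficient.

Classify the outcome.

The conventional null hypothesis is that the structure meets the required load capacity (safe).
Since p = 0.13 ≥ α = 0.01, H₀ is not rejected.
H₀ is false (actually the structure is structurally deficient).
Failing to reject a false H₀ is a Type II error.

Type II error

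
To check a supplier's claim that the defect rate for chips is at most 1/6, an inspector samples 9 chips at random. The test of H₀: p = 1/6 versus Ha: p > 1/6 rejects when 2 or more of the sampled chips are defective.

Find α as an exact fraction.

2304473/5038848

α = P(reject H₀ | H₀ true) = P(X ≥ 2 | p = 1/6), X ~ Binomial(9, 1/6).
α = 1 − P(X ≤ 1) = 1 − 2734375/5038848 = 2304473/5038848.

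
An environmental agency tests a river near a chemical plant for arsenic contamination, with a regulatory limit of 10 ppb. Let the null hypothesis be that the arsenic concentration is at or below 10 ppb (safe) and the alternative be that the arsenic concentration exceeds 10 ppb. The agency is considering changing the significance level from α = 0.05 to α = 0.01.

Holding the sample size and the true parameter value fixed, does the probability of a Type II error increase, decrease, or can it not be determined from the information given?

A smaller α moves the rejection region further into the tail. With the alternative true, more outcomes now fall outside the rejection region, so failing to reject becomes more likely.

It increases.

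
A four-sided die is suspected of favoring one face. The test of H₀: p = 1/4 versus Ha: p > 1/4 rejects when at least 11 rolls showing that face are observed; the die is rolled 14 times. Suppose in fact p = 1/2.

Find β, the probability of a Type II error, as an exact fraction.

7957/8192

β = P(fail to reject H₀ | Ha true) = P(X ≤ 10 | p = 1/2), X ~ Binomial(14, 1/2).
Summing C(14,j)·(1/2)^j·(1/2)^{14-j} for j = 0..10 gives 7957/8192.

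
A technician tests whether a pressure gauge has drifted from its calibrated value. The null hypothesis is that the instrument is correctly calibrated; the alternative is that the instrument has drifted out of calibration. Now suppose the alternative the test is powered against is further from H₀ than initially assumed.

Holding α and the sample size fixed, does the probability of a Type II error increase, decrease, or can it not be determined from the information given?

The further the true parameter sits from the null value, the more of the Ha sampling distribution falls in the rejection region.

It decreases.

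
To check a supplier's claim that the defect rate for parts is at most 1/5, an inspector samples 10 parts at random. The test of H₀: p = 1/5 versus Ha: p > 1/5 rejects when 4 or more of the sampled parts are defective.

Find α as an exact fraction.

Under H₀, S ~ Binomial(10, 1/5); the Type I error rate is P(S ≥ 4).
Computing the lower-tail complement: 1 − 8585216/9765625 = 1180409/9765625.

1180409/9765625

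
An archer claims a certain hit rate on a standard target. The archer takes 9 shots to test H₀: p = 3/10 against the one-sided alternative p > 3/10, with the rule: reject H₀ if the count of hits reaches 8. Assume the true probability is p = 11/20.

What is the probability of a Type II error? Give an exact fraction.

123069745737/128000000000

A Type II error is failing to reject when Ha holds: with p = 11/20, β = P(K ≤ 7).
Adding the binomial probabilities P(K=0)+…+P(K=7) at p = 11/20 gives 123069745737/128000000000.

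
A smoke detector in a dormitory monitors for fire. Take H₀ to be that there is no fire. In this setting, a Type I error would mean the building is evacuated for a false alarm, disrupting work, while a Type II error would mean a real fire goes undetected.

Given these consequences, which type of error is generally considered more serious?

Type II error

The Type II consequence (a real fire goes undetected) is more severe than the Type I consequence (the building is evacuated for a false alarm, disrupting work).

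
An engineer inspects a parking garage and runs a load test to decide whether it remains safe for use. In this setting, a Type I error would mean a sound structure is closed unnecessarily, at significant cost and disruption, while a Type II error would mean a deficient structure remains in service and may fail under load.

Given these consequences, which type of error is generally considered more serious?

The Type II consequence (a deficient structure remains in service and may fail under load) is more severe than the Type I consequence (a sound structure is closed unnecessarily, at significant cost and disruption).

Type II error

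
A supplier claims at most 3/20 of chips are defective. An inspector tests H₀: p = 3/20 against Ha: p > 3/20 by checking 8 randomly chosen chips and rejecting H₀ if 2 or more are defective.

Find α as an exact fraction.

8776114407/25600000000

The significance level is the probability, assuming p = 3/20, of seeing 2 or more defectives in 8 draws.
α = 1 − P(Y ≤ 1) = 1 − 16823885593/25600000000 = 8776114407/25600000000.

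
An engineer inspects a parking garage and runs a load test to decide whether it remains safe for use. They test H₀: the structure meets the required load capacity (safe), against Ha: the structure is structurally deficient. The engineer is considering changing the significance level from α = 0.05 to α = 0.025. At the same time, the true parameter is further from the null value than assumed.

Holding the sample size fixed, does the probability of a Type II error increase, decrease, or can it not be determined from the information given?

The first change alone would make β increase; the second alone would make β decrease. Which effect dominates depends on the magnitudes, which are not given.

Cannot be determined from the information given.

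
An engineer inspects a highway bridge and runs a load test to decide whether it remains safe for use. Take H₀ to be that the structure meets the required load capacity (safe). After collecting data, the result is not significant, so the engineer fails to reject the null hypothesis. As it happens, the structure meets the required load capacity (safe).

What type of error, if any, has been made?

No error — this is a correct decision.

The test retained a true H₀ — the decision matches the true state.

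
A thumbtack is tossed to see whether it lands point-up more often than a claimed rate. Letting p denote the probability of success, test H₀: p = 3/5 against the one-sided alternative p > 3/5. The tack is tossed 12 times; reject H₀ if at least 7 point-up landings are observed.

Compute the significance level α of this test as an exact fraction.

162404433/244140625

The Type I error probability is α = P(S ≥ 7) computed under H₀, where S ~ Binomial(12, 3/5).
P(S ≥ 7) = Σ_{j=7}^{12} C(12,j)·(3/5)^j·(2/5)^{12-j} = 162404433/244140625.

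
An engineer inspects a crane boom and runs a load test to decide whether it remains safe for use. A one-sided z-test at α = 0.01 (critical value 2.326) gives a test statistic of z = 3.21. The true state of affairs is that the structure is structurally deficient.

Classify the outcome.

No error (correct decision).

The conventional null hypothesis is that the structure meets the required load capacity (safe).
Since z = 3.21 > z* = 2.326, H₀ is rejected.
H₀ is false (actually the structure is structurally deficient).
The decision matches the true state — no error.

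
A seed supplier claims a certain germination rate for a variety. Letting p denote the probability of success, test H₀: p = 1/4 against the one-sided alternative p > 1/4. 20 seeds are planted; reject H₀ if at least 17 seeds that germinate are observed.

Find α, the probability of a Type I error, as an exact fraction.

Under H₀, S ~ Binomial(20, 1/4), and α = P(S ≥ 17).
P(S ≥ 17) = Σ_{j=17}^{20} C(20,j)·(1/4)^j·(3/4)^{20-j} = 32551/1099511627776.

32551/1099511627776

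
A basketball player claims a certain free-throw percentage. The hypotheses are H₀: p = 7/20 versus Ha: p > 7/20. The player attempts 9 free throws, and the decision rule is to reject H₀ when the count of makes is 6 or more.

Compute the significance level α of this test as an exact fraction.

α = P(reject H₀ | H₀ true) = P(S ≥ 6 | p = 7/20), with S ~ Binomial(9, 7/20).
Summing C(9,j)(7/20)^j(13/20)^{9−j} for j = 6,…,9 gives 6859289647/128000000000.

6859289647/128000000000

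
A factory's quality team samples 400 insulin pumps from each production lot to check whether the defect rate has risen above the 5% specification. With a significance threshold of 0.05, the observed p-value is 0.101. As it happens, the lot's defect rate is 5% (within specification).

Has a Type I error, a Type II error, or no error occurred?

The conventional null hypothesis is that the lot's defect rate is 5% (within specification).
Since p = 0.101 ≥ α = 0.05, H₀ is not rejected.
H₀ is true (actually the lot's defect rate is 5% (within specification)).
The decision matches the true state — no error.

No error (correct decision).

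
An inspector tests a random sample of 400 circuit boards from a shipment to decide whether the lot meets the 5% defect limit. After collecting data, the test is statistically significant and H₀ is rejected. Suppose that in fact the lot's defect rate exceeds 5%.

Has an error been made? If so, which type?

The conventional null hypothesis here is that the lot's defect rate is 5% (within specification).
The test rejected a false H₀ — the decision matches the true state.

No error (correct decision).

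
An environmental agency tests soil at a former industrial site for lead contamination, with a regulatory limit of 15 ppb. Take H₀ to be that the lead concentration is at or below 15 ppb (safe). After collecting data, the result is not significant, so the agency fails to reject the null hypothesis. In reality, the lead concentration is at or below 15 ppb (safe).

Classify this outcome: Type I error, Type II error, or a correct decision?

The test retained a true H₀ — the decision matches the true state.

Neither — the decision is correct.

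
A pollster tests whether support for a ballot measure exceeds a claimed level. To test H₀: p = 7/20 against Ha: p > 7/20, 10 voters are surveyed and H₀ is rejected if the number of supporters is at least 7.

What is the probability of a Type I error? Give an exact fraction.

The Type I error probability is α = P(X ≥ 7) computed under H₀, where X ~ Binomial(10, 7/20).
P(X ≥ 7) = Σ_{j=7}^{10} C(10,j)·(7/20)^j·(13/20)^{10-j} = 66622158071/2560000000000.

66622158071/2560000000000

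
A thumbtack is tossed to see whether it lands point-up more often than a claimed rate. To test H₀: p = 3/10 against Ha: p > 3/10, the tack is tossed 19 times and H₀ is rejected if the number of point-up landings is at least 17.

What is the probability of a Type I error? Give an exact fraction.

The Type I error probability is α = P(X ≥ 17) computed under H₀, where X ~ Binomial(19, 3/10).
Summing C(19,j)(3/10)^j(7/10)^{19−j} for j = 17,…,19 gives 1134754612281/10000000000000000000.

1134754612281/10000000000000000000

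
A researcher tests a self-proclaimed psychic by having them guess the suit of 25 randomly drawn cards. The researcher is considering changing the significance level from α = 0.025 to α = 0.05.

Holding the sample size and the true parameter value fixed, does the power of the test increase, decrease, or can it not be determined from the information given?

A larger α widens the rejection region, so when the alternative is true more outcomes lead to rejection — failing to reject becomes less likely.
Since power = 1 − β and β decreases, power increases.

It increases.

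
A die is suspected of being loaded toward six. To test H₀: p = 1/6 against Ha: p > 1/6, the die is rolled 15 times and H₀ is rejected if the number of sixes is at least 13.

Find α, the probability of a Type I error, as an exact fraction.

The Type I error probability is α = P(Y ≥ 13) computed under H₀, where Y ~ Binomial(15, 1/6).
Summing C(15,j)(1/6)^j(5/6)^{15−j} for j = 13,…,15 gives 2701/470184984576.

2701/470184984576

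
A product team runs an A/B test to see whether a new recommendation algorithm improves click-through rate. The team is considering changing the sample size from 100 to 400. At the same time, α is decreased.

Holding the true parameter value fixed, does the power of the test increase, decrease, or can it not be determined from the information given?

Cannot be determined from the information given.

The first change alone would make β decrease; the second alone would make β increase. Which effect dominates depends on the magnitudes, which are not given.
Since power = 1 − β, the effect on power is likewise indeterminate.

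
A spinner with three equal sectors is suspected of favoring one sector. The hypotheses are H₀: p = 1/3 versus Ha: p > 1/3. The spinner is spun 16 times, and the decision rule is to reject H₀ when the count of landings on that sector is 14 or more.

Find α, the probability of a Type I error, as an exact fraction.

α = P(reject H₀ | H₀ true) = P(X ≥ 14 | p = 1/3), with X ~ Binomial(16, 1/3).
P(X ≥ 14) = Σ_{j=14}^{16} C(16,j)·(1/3)^j·(2/3)^{16-j} = 19/1594323.

19/1594323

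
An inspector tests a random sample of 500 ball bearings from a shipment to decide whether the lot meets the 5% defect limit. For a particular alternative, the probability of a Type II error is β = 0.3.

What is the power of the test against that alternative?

0.7

Power = 1 − β = 1 − 0.3 = 0.7.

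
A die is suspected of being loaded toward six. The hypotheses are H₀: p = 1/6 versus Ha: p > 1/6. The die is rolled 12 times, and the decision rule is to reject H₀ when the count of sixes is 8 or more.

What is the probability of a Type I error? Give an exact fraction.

The Type I error probability is α = P(S ≥ 8) computed under H₀, where S ~ Binomial(12, 1/6).
P(S ≥ 8) = Σ_{j=8}^{12} C(12,j)·(1/6)^j·(5/6)^{12-j} = 56431/362797056.

56431/362797056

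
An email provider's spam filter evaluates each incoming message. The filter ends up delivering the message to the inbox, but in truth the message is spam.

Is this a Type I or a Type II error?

The null hypothesis here is that the message is legitimate (not spam).
'Delivering the message to the inbox' corresponds to failing to reject H₀.
H₀ was not rejected but H₀ is false — a Type II error (false negative).

Type II error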